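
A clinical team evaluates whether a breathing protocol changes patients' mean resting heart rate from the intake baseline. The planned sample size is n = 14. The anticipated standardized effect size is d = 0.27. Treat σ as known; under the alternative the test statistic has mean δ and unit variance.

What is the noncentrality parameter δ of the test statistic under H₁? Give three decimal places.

δ = d·√n = 0.27 × √14 = 1.0102

δ ≈ 1.010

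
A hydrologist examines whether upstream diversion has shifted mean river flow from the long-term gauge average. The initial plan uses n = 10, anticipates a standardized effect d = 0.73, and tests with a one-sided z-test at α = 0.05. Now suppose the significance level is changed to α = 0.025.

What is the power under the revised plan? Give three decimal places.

Power ≈ 0.636

δ = d·√n = 0.73 × √10 = 2.3085 (unchanged). New critical value: z_{0.025} = 1.960.
Revised power = Φ(δ − 1.960) = Φ(0.348) = 0.6363.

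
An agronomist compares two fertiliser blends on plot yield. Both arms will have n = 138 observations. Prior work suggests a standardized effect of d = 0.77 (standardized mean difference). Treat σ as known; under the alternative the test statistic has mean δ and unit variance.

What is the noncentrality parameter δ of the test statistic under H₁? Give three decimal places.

δ ≈ 6.396

δ = d·√(n/2) = 0.77 × √(138/2) = 6.3961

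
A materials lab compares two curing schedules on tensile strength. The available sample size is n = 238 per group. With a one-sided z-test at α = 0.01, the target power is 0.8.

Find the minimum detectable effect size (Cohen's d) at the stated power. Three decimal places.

d ≈ 0.290

Required noncentrality: δ = z_{0.01} + z_{0.20} = 2.326 + 0.842 = 3.168.
δ = d·√(n/2) ⇒ d = δ/√(n/2) = 3.168/√(238/2) = 0.2904.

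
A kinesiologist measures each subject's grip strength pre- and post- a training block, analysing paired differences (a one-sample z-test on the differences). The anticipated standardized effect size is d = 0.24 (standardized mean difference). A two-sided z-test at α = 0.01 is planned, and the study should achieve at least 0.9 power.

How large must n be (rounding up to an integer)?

n = 259

For power 0.9 need Φ(δ − z_{0.005}) = 0.9, so δ = z_{0.005} + z_{0.10} = 2.576 + 1.282 = 3.857.
(Ignoring the negligible lower-tail rejection probability gives the usual closed-form inversion.)
δ = d·√n ⇒ n = (δ/d)² = (3.857 / 0.24)² = 258.32.
Rounding up, n = 259.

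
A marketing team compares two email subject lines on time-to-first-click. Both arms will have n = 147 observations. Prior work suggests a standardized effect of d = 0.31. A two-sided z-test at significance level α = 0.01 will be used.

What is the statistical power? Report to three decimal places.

Power ≈ 0.533

Noncentrality parameter: δ = d·√(n/2) = 0.31 × √(147/2) = 2.6577
Critical value for a two-sided test at α = 0.01: z_{α/2} = 2.576.
Power = Φ(δ − 2.576) + Φ(−δ − 2.576) = Φ(0.082) + Φ(-5.234) = 0.5326 + 0.0000 = 0.5326.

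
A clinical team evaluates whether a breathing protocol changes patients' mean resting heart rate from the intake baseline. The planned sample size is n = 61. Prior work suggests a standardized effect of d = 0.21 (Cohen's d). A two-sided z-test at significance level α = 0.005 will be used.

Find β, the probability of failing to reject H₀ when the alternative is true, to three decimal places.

β ≈ 0.878

Noncentrality parameter: δ = d·√n = 0.21 × √61 = 1.6402
Two-sided α = 0.005 → critical value z_{0.0025} = 2.807.
Power = Φ(δ − 2.807) + Φ(−δ − 2.807) = Φ(-1.167) + Φ(-4.447) = 0.1216 + 0.0000 = 0.1216.
Type II error: β = 1 − power = 1 − 0.1216 = 0.8784.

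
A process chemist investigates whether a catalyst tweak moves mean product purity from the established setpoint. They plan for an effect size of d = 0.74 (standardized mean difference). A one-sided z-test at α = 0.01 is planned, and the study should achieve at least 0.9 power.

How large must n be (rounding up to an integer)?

n = 24

Set Φ(δ − 2.326) = 0.9; then δ − 2.326 = Φ⁻¹(0.9) = 1.282, giving δ = 3.608.
δ = d·√n ⇒ n = (δ/d)² = (3.608 / 0.74)² = 23.77.
Round up to the next whole unit.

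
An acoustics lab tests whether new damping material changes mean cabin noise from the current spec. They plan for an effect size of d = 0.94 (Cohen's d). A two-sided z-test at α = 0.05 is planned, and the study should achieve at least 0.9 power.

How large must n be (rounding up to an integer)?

n = 12

Set Φ(δ − 1.960) = 0.9; then δ − 1.960 = Φ⁻¹(0.9) = 1.282, giving δ = 3.242.
(The Φ(−δ − z_{α/2}) term is vanishingly small for δ > 0 and is dropped in the standard sample-size formula.)
δ = d·√n ⇒ n = (δ/d)² = (3.242 / 0.94)² = 11.89.
Rounding up, n = 12.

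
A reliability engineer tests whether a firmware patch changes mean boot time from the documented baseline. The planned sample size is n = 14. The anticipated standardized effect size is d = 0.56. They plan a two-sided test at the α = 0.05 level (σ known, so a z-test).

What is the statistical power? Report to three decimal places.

Power ≈ 0.554

Noncentrality parameter: δ = d·√n = 0.56 × √14 = 2.0953
Two-sided α = 0.05 → critical value z_{0.025} = 1.960.
Power = Φ(δ − 1.960) + Φ(−δ − 1.960) = Φ(0.135) + Φ(-4.055) = 0.5538 + 0.0000 = 0.5539.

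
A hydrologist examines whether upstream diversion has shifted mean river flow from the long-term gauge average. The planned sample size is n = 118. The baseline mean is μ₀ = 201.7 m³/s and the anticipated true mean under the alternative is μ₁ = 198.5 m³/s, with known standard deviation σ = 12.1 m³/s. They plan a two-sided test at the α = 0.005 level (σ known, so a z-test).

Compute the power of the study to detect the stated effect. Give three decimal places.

Standardized effect: d = |μ₁ − μ₀| / σ = |198.5 − 201.7| / 12.1 = 0.2645
Noncentrality parameter: δ = d·√n = 0.2645 × √118 = 2.8728
Critical value for a two-sided test at α = 0.005: z_{α/2} = 2.807.
Power = Φ(δ − 2.807) + Φ(−δ − 2.807) = Φ(0.066) + Φ(-5.680) = 0.5262 + 0.0000 = 0.5262.

Power ≈ 0.526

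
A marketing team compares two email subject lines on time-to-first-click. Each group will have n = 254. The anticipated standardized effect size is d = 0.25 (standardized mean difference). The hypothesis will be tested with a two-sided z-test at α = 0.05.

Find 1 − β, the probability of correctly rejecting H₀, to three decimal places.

Power ≈ 0.804

Noncentrality parameter: δ = d·√(n/2) = 0.25 × √(254/2) = 2.8174
Two-sided α = 0.05 → critical value z_{0.025} = 1.960.
Power = Φ(δ − 1.960) + Φ(−δ − 1.960) = Φ(0.857) + Φ(-4.777) = 0.8044 + 0.0000 = 0.8044.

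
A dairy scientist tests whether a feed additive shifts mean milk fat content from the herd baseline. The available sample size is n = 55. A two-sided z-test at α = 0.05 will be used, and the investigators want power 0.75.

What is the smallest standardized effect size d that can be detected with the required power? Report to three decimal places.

Need Φ(δ − 1.960) = 0.75, so δ = 1.960 + 0.674 = 2.634.
(Lower-tail contribution to power is negligible for δ > 0.)
δ = d·√n ⇒ d = δ/√n = 2.634/√55 = 0.3552.

d ≈ 0.355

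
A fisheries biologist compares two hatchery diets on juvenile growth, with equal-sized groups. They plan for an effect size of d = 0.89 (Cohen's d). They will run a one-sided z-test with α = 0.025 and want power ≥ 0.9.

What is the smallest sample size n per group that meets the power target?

For power 0.9 need Φ(δ − z_{0.025}) = 0.9, so δ = z_{0.025} + z_{0.10} = 1.960 + 1.282 = 3.242.
δ = d·√(n/2) ⇒ n = 2(δ/d)² = 2 × (3.242 / 0.89)² = 26.53.
Round up to the next whole unit.

n = 27 per group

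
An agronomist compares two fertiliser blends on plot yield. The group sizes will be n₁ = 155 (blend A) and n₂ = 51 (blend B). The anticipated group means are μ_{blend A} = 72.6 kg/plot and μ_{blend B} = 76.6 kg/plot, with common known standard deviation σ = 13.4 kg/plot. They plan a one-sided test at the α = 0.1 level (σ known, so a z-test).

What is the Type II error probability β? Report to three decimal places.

Standardized effect: d = |μ_{blend A} − μ_{blend B}| / σ = |72.6 − 76.6| / 13.4 = 0.2985
Noncentrality parameter: δ = d / √(1/n₁ + 1/n₂) = 0.2985 / √(1/155 + 1/51) = 1.8492
One-sided α = 0.1 → critical value z_{0.1} = 1.282.
Power = P(Z > 1.282 − δ) = Φ(0.568) = 0.7148.
Type II error: β = 1 − power = 1 − 0.7148 = 0.2852.

β ≈ 0.285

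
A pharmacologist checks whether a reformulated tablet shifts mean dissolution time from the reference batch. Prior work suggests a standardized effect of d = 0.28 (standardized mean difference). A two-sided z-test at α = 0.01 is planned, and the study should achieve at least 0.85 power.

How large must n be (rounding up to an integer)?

Set Φ(δ − 2.576) = 0.85; then δ − 2.576 = Φ⁻¹(0.85) = 1.036, giving δ = 3.612.
(The Φ(−δ − z_{α/2}) term is vanishingly small for δ > 0 and is dropped in the standard sample-size formula.)
δ = d·√n ⇒ n = (δ/d)² = (3.612 / 0.28)² = 166.43.
Round up to the next whole unit.

n = 167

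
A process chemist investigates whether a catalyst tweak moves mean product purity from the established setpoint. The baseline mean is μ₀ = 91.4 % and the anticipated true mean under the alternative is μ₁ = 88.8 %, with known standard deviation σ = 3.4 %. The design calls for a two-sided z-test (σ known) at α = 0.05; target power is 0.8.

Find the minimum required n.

n = 14

Standardized effect: d = |μ₁ − μ₀| / σ = |88.8 − 91.4| / 3.4 = 0.7647
For power 0.8 need Φ(δ − z_{0.025}) = 0.8, so δ = z_{0.025} + z_{0.20} = 1.960 + 0.842 = 2.802.
(The Φ(−δ − z_{α/2}) term is vanishingly small for δ > 0 and is dropped in the standard sample-size formula.)
δ = d·√n ⇒ n = (δ/d)² = (2.802 / 0.7647)² = 13.42.
Round up to the next whole unit.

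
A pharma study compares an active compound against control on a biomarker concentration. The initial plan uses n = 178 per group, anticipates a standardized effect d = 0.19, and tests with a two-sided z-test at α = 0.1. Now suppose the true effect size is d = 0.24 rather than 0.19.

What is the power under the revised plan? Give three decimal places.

Power ≈ 0.732

With d = 0.24: δ = d·√(n/2) = 0.24 × √(178/2) = 2.2642. Critical value z_{0.05} = 1.645.
Revised power = Φ(δ − 1.645) + Φ(−δ − 1.645) = Φ(0.619) + Φ(-3.909) = 0.7321 + 0.0000 = 0.7322.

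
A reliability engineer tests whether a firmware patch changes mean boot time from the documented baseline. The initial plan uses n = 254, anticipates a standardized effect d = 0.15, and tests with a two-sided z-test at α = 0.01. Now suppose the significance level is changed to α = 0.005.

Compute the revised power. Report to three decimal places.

δ = d·√n = 0.15 × √254 = 2.3906 (unchanged). New critical value: z_{0.0025} = 2.807.
Revised power = Φ(δ − 2.807) + Φ(−δ − 2.807) = Φ(-0.416) + Φ(-5.198) = 0.3385 + 0.0000 = 0.3385.

Power ≈ 0.339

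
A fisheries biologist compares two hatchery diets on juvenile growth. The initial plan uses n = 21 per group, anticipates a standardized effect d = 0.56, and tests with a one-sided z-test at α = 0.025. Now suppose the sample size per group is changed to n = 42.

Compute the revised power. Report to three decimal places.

Power ≈ 0.728

With n = 42 per group: δ = d·√(n/2) = 0.56 × √(42/2) = 2.5662. Critical value z_{0.025} = 1.960.
Revised power = Φ(δ − 1.960) = Φ(0.606) = 0.7278.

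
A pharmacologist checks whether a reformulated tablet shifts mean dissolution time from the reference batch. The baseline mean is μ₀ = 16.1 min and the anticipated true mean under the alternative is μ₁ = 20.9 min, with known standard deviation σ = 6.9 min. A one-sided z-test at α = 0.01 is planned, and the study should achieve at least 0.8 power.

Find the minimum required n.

n = 21

Standardized effect: d = |μ₁ − μ₀| / σ = |20.9 − 16.1| / 6.9 = 0.6957
Set Φ(δ − 2.326) = 0.8; then δ − 2.326 = Φ⁻¹(0.8) = 0.842, giving δ = 3.168.
δ = d·√n ⇒ n = (δ/d)² = (3.168 / 0.6957)² = 20.74.
Round up to the next whole unit.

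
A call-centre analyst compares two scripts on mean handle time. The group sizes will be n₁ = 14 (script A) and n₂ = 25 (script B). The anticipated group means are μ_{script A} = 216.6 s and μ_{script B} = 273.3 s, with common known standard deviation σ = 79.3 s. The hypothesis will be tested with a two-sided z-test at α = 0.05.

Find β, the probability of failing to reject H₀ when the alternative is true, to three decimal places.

Standardized effect: d = |μ_{script A} − μ_{script B}| / σ = |216.6 − 273.3| / 79.3 = 0.7150
Noncentrality parameter: δ = d / √(1/n₁ + 1/n₂) = 0.7150 / √(1/14 + 1/25) = 2.1420
Two-sided α = 0.05 → critical value z_{0.025} = 1.960.
Power = Φ(δ − 1.960) + Φ(−δ − 1.960) = Φ(0.182) + Φ(-4.102) = 0.5722 + 0.0000 = 0.5722.
Type II error: β = 1 − power = 1 − 0.5722 = 0.4278.

β ≈ 0.428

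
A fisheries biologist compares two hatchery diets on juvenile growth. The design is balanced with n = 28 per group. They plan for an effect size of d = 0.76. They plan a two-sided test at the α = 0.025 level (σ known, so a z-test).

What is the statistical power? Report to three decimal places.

Noncentrality parameter: λ = d·√(n/2) = 0.76 × √(28/2) = 2.8437
Critical value for a two-sided test at α = 0.025: z_{α/2} = 2.241.
Power = Φ(λ − 2.241) + Φ(−λ − 2.241) = Φ(0.602) + Φ(-5.085) = 0.7265 + 0.0000 = 0.7265.

Power ≈ 0.726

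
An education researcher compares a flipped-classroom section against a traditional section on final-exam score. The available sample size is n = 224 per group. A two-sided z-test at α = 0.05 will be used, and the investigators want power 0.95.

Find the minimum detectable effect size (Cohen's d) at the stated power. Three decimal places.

Required noncentrality: δ = z_{0.025} + z_{0.05} = 1.960 + 1.645 = 3.605.
(The second rejection-region term Φ(−δ − z_{α/2}) is negligible and dropped.)
δ = d·√(n/2) ⇒ d = δ/√(n/2) = 3.605/√(224/2) = 0.3406.

d ≈ 0.341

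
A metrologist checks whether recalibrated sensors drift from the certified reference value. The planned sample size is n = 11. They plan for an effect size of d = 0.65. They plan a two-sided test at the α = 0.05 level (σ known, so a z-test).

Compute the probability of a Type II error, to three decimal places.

Noncentrality parameter: δ = d·√n = 0.65 × √11 = 2.1558
Critical value for a two-sided test at α = 0.05: z_{α/2} = 1.960.
Power = Φ(δ − 1.960) + Φ(−δ − 1.960) = Φ(0.196) + Φ(-4.116) = 0.5776 + 0.0000 = 0.5777.
Type II error: β = 1 − power = 1 − 0.5777 = 0.4223.

β ≈ 0.422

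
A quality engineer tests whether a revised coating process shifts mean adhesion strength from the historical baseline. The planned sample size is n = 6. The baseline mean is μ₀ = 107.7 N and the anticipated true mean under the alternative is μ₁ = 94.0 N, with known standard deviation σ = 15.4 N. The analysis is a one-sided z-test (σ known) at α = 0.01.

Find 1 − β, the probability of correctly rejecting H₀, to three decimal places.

Power ≈ 0.441

Standardized effect: d = |μ₁ − μ₀| / σ = |94.0 − 107.7| / 15.4 = 0.8896
Noncentrality parameter: λ = d·√n = 0.8896 × √6 = 2.1791
One-sided α = 0.01 → critical value z_{0.01} = 2.326.
Power = P(Z > 2.326 − λ) = Φ(-0.147) = 0.4415.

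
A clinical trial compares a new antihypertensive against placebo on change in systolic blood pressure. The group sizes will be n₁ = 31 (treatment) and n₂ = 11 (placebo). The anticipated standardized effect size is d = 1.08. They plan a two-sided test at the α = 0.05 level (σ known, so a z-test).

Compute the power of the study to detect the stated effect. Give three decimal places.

Power ≈ 0.868

Noncentrality parameter: δ = d / √(1/n₁ + 1/n₂) = 1.08 / √(1/31 + 1/11) = 3.0773
Critical value for a two-sided test at α = 0.05: z_{α/2} = 1.960.
Power = Φ(δ − 1.960) + Φ(−δ − 1.960) = Φ(1.117) + Φ(-5.037) = 0.8681 + 0.0000 = 0.8681.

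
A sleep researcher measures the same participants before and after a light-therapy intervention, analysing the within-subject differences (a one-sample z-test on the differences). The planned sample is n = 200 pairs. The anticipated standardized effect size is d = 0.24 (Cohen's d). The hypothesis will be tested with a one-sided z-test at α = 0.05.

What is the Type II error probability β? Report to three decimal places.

β ≈ 0.040

Noncentrality parameter: δ = d·√n = 0.24 × √200 = 3.3941
One-sided α = 0.05 → critical value z_{0.05} = 1.645.
Power = P(Z > 1.645 − δ) = Φ(1.749) = 0.9599.
Type II error: β = 1 − power = 1 − 0.9599 = 0.0401.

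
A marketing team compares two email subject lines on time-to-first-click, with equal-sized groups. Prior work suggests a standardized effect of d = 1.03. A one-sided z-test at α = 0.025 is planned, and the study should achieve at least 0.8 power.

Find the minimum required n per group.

n = 15 per group

For power 0.8 need Φ(δ − z_{0.025}) = 0.8, so δ = z_{0.025} + z_{0.20} = 1.960 + 0.842 = 2.802.
δ = d·√(n/2) ⇒ n = 2(δ/d)² = 2 × (2.802 / 1.03)² = 14.80.
Rounding up, n = 15 per group.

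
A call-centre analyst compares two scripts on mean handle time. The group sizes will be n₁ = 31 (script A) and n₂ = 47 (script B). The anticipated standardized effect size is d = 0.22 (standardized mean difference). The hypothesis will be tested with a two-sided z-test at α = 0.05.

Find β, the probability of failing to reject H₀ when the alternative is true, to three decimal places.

Noncentrality parameter: δ = d / √(1/n₁ + 1/n₂) = 0.22 / √(1/31 + 1/47) = 0.9508
Two-sided α = 0.05 → critical value z_{0.025} = 1.960.
Power = Φ(δ − 1.960) + Φ(−δ − 1.960) = Φ(-1.009) + Φ(-2.911) = 0.1565 + 0.0018 = 0.1583.
Type II error: β = 1 − power = 1 − 0.1583 = 0.8417.

β ≈ 0.842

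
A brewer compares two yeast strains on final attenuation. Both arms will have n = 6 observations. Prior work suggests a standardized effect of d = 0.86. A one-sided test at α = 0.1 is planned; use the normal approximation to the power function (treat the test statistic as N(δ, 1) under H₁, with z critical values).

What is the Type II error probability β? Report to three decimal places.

β ≈ 0.418

Noncentrality parameter: δ = d·√(n/2) = 0.86 × √(6/2) = 1.4896
One-sided α = 0.1 → critical value z_{0.1} = 1.282.
Power = Φ(δ − 1.282) = Φ(0.208) = 0.5824.
Type II error: β = 1 − power = 1 − 0.5824 = 0.4176.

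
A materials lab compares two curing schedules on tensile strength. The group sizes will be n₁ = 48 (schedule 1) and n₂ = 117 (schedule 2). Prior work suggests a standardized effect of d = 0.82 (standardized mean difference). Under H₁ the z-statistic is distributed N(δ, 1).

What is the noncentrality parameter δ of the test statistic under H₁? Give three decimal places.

δ ≈ 4.784

δ = d / √(1/n₁ + 1/n₂) = 0.82 / √(1/48 + 1/117) = 4.7839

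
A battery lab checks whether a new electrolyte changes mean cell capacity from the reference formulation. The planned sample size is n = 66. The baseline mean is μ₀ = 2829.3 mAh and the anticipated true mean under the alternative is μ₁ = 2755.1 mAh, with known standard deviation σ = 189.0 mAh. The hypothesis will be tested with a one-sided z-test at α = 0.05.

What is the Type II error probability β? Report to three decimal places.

Standardized effect: d = |μ₁ − μ₀| / σ = |2755.1 − 2829.3| / 189.0 = 0.3926
Noncentrality parameter: δ = d·√n = 0.3926 × √66 = 3.1894
One-sided α = 0.05 → critical value z_{0.05} = 1.645.
Power = P(Z > 1.645 − δ) = Φ(1.545) = 0.9388.
Type II error: β = 1 − power = 1 − 0.9388 = 0.0612.

β ≈ 0.061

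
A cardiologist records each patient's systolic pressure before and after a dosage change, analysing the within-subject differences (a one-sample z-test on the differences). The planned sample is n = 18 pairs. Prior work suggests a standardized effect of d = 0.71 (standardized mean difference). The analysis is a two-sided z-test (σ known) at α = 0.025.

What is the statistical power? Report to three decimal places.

Noncentrality parameter: δ = d·√n = 0.71 × √18 = 3.0123
Two-sided α = 0.025 → critical value z_{0.0125} = 2.241.
Power = Φ(δ − 2.241) + Φ(−δ − 2.241) = Φ(0.771) + Φ(-5.254) = 0.7796 + 0.0000 = 0.7796.

Power ≈ 0.780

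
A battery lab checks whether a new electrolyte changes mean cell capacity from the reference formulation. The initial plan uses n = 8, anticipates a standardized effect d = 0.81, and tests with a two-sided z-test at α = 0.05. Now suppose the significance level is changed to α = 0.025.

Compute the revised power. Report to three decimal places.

δ = d·√n = 0.81 × √8 = 2.2910 (unchanged). New critical value: z_{0.0125} = 2.241.
Revised power = Φ(δ − 2.241) + Φ(−δ − 2.241) = Φ(0.050) + Φ(-4.532) = 0.5198 + 0.0000 = 0.5198.

Power ≈ 0.520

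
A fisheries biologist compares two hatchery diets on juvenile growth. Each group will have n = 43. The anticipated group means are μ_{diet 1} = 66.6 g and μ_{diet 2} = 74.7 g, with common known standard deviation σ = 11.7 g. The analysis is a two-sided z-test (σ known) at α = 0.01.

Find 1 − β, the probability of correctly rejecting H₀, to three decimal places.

Standardized effect: d = |μ_{diet 1} − μ_{diet 2}| / σ = |66.6 − 74.7| / 11.7 = 0.6923
Noncentrality parameter: δ = d·√(n/2) = 0.6923 × √(43/2) = 3.2101
Critical value for a two-sided test at α = 0.01: z_{α/2} = 2.576.
Power = Φ(δ − 2.576) + Φ(−δ − 2.576) = Φ(0.634) + Φ(-5.786) = 0.7370 + 0.0000 = 0.7370.

Power ≈ 0.737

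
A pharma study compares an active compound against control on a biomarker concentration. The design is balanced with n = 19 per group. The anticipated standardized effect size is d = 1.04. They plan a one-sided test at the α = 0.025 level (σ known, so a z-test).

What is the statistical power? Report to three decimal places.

Power ≈ 0.894

Noncentrality parameter: δ = d·√(n/2) = 1.04 × √(19/2) = 3.2055
One-sided α = 0.025 → critical value z_{0.025} = 1.960.
Power = Φ(δ − 1.960) = Φ(1.246) = 0.8935.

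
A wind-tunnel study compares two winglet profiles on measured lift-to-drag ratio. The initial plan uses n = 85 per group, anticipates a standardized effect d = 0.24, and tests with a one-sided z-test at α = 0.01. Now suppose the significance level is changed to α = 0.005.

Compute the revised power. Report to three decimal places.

δ = d·√(n/2) = 0.24 × √(85/2) = 1.5646 (unchanged). New critical value: z_{0.005} = 2.576.
Revised power = P(Z > 2.576 − δ) = Φ(-1.011) = 0.1560.

Power ≈ 0.156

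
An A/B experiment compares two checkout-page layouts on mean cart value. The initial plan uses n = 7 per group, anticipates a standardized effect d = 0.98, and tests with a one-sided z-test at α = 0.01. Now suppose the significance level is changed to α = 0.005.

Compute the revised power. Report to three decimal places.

Power ≈ 0.229

δ = d·√(n/2) = 0.98 × √(7/2) = 1.8334 (unchanged). New critical value: z_{0.005} = 2.576.
Revised power = P(Z > 2.576 − δ) = Φ(-0.742) = 0.2289.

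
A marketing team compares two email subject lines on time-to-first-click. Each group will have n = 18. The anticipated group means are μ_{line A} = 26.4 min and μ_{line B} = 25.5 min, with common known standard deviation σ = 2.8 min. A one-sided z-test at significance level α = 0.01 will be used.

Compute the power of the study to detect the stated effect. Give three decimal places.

Standardized effect: d = |μ_{line A} − μ_{line B}| / σ = |26.4 − 25.5| / 2.8 = 0.3214
Noncentrality parameter: λ = d·√(n/2) = 0.3214 × √(18/2) = 0.9643
Critical value for a one-sided test at α = 0.01: z_α = 2.326.
Power = Φ(λ − 2.326) = Φ(-1.362) = 0.0866.

Power ≈ 0.087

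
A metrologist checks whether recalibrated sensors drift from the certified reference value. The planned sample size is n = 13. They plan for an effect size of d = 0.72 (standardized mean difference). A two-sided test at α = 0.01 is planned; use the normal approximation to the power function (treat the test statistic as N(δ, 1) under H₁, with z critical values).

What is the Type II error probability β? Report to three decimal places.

Noncentrality parameter: δ = d·√n = 0.72 × √13 = 2.5960
Two-sided α = 0.01 → critical value z_{0.005} = 2.576.
Power = Φ(δ − 2.576) + Φ(−δ − 2.576) = Φ(0.020) + Φ(-5.172) = 0.5080 + 0.0000 = 0.5080.
Type II error: β = 1 − power = 1 − 0.5080 = 0.4920.

β ≈ 0.492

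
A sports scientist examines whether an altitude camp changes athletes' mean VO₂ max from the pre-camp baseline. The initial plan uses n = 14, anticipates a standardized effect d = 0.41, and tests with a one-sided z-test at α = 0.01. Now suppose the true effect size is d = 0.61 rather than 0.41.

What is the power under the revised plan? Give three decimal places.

Power ≈ 0.482

With d = 0.61: δ = d·√n = 0.61 × √14 = 2.2824. Critical value z_{0.01} = 2.326.
Revised power = P(Z > 2.326 − δ) = Φ(-0.044) = 0.4825.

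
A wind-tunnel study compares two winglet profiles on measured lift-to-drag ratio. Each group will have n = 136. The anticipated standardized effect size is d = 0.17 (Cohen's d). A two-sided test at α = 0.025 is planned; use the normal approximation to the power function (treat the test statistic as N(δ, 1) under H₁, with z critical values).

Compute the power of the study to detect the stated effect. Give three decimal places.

Power ≈ 0.201

Noncentrality parameter: δ = d·√(n/2) = 0.17 × √(136/2) = 1.4019
Two-sided α = 0.025 → critical value z_{0.0125} = 2.241.
Power = Φ(δ − 2.241) + Φ(−δ − 2.241) = Φ(-0.840) + Φ(-3.643) = 0.2006 + 0.0001 = 0.2007.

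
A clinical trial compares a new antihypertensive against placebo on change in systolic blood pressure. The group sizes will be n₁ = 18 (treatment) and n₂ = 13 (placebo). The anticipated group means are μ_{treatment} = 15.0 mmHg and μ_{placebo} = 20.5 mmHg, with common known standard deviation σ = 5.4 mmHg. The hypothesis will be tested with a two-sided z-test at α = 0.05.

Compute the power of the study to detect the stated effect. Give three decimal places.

Power ≈ 0.799

Standardized effect: d = |μ_{treatment} − μ_{placebo}| / σ = |15.0 − 20.5| / 5.4 = 1.0185
Noncentrality parameter: δ = d / √(1/n₁ + 1/n₂) = 1.0185 / √(1/18 + 1/13) = 2.7983
Critical value for a two-sided test at α = 0.05: z_{α/2} = 1.960.
Power = Φ(δ − 1.960) + Φ(−δ − 1.960) = Φ(0.838) + Φ(-4.758) = 0.7991 + 0.0000 = 0.7991.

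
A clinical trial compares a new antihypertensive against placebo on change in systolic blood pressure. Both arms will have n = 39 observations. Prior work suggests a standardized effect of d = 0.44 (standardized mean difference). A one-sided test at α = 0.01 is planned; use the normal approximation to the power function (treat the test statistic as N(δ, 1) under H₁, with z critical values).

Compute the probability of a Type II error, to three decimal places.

β ≈ 0.649

Noncentrality parameter: λ = d·√(n/2) = 0.44 × √(39/2) = 1.9430
Critical value for a one-sided test at α = 0.01: z_α = 2.326.
Power = Φ(λ − 2.326) = Φ(-0.383) = 0.3507.
Type II error: β = 1 − power = 1 − 0.3507 = 0.6493.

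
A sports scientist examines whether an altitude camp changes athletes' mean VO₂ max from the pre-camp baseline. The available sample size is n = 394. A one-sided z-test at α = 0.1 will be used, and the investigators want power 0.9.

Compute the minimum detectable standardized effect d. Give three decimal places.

Need Φ(δ − 1.282) = 0.9, so δ = 1.282 + 1.282 = 2.563.
δ = d·√n ⇒ d = δ/√n = 2.563/√394 = 0.1291.

d ≈ 0.129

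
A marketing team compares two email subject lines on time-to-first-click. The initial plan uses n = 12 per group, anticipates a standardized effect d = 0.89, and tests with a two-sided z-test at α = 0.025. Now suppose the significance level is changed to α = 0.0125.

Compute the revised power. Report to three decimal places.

Power ≈ 0.375

δ = d·√(n/2) = 0.89 × √(12/2) = 2.1800 (unchanged). New critical value: z_{0.0063} = 2.498.
Revised power = Φ(δ − 2.498) + Φ(−δ − 2.498) = Φ(-0.318) + Φ(-4.678) = 0.3754 + 0.0000 = 0.3754.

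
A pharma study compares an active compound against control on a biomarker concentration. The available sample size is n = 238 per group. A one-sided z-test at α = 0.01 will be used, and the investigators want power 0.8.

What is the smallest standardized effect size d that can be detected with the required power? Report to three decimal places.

Need Φ(δ − 2.326) = 0.8, so δ = 2.326 + 0.842 = 3.168.
δ = d·√(n/2) ⇒ d = δ/√(n/2) = 3.168/√(238/2) = 0.2904.

d ≈ 0.290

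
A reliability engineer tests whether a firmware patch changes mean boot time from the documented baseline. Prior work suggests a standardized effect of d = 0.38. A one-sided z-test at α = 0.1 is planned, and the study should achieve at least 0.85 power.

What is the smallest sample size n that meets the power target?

n = 38

Set Φ(δ − 1.282) = 0.85; then δ − 1.282 = Φ⁻¹(0.85) = 1.036, giving δ = 2.318.
δ = d·√n ⇒ n = (δ/d)² = (2.318 / 0.38)² = 37.21.
Rounding up, n = 38.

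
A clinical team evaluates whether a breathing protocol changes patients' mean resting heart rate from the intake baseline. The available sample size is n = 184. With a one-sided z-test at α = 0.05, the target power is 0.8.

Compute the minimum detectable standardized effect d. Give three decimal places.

Required noncentrality: δ = z_{0.05} + z_{0.20} = 1.645 + 0.842 = 2.486.
δ = d·√n ⇒ d = δ/√n = 2.486/√184 = 0.1833.

d ≈ 0.183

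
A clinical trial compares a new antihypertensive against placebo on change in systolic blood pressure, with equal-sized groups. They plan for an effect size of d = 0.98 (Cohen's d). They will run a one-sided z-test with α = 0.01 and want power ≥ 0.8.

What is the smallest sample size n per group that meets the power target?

n = 21 per group

Set Φ(δ − 2.326) = 0.8; then δ − 2.326 = Φ⁻¹(0.8) = 0.842, giving δ = 3.168.
δ = d·√(n/2) ⇒ n = 2(δ/d)² = 2 × (3.168 / 0.98)² = 20.90.
Rounding up, n = 21 per group.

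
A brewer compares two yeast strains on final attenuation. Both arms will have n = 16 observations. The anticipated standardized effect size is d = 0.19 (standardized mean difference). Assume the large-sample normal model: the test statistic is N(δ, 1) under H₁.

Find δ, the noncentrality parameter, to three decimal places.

δ ≈ 0.537

δ = d·√(n/2) = 0.19 × √(16/2) = 0.5374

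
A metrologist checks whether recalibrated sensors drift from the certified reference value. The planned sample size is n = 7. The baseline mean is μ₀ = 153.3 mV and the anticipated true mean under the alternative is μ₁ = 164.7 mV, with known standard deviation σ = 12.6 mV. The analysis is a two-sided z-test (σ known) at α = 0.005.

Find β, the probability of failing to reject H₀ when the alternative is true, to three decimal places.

β ≈ 0.660

Standardized effect: d = |μ₁ − μ₀| / σ = |164.7 − 153.3| / 12.6 = 0.9048
Noncentrality parameter: δ = d·√n = 0.9048 × √7 = 2.3938
Critical value for a two-sided test at α = 0.005: z_{α/2} = 2.807.
Power = Φ(δ − 2.807) + Φ(−δ − 2.807) = Φ(-0.413) + Φ(-5.201) = 0.3397 + 0.0000 = 0.3397.
Type II error: β = 1 − power = 1 − 0.3397 = 0.6603.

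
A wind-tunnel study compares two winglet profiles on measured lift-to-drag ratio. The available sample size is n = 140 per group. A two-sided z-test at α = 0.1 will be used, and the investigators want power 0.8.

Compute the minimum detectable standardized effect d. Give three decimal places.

d ≈ 0.297

Required noncentrality: δ = z_{0.05} + z_{0.20} = 1.645 + 0.842 = 2.486.
(Lower-tail contribution to power is negligible for δ > 0.)
δ = d·√(n/2) ⇒ d = δ/√(n/2) = 2.486/√(140/2) = 0.2972.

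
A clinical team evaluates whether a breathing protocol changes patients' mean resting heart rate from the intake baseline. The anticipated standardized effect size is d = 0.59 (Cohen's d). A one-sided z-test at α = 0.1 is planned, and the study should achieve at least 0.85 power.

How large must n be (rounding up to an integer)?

n = 16

For power 0.85 need Φ(δ − z_{0.1}) = 0.85, so δ = z_{0.1} + z_{0.15} = 1.282 + 1.036 = 2.318.
δ = d·√n ⇒ n = (δ/d)² = (2.318 / 0.59)² = 15.44.
Round up to the next whole unit.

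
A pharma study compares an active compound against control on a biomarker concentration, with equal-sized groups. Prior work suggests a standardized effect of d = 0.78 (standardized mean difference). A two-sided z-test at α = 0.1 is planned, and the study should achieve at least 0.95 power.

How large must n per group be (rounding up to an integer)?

n = 36 per group

For power 0.95 need Φ(δ − z_{0.05}) = 0.95, so δ = z_{0.05} + z_{0.05} = 1.645 + 1.645 = 3.290.
(For δ > 0 the lower-tail rejection region contributes negligibly to power, so the one-term inversion is standard.)
δ = d·√(n/2) ⇒ n = 2(δ/d)² = 2 × (3.290 / 0.78)² = 35.58.
Round up to the next whole unit.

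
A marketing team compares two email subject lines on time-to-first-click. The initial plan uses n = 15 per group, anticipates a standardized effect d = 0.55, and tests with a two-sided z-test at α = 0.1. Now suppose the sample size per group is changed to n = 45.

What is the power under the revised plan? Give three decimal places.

With n = 45 per group: δ = d·√(n/2) = 0.55 × √(45/2) = 2.6089. Critical value z_{0.05} = 1.645.
Revised power = Φ(δ − 1.645) + Φ(−δ − 1.645) = Φ(0.964) + Φ(-4.254) = 0.8325 + 0.0000 = 0.8325.

Power ≈ 0.832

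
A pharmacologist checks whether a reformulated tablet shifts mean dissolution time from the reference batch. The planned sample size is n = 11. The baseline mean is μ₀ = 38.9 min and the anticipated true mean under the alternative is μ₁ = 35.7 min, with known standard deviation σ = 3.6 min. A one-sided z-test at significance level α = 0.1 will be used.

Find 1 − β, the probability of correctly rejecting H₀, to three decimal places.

Power ≈ 0.952

Standardized effect: d = |μ₁ − μ₀| / σ = |35.7 − 38.9| / 3.6 = 0.8889
Noncentrality parameter: δ = d·√n = 0.8889 × √11 = 2.9481
One-sided α = 0.1 → critical value z_{0.1} = 1.282.
Power = P(Z > 1.282 − δ) = Φ(1.667) = 0.9522.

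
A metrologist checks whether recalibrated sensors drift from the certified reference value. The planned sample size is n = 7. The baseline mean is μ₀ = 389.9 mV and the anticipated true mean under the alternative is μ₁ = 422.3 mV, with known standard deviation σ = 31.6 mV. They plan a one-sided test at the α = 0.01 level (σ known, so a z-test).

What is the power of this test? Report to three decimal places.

Standardized effect: d = |μ₁ − μ₀| / σ = |422.3 − 389.9| / 31.6 = 1.0253
Noncentrality parameter: δ = d·√n = 1.0253 × √7 = 2.7127
One-sided α = 0.01 → critical value z_{0.01} = 2.326.
Power = P(Z > 2.326 − δ) = Φ(0.386) = 0.6504.

Power ≈ 0.650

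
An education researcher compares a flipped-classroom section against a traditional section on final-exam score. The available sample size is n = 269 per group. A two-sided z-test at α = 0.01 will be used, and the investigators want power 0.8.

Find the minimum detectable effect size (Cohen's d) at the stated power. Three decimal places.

d ≈ 0.295

Need Φ(δ − 2.576) = 0.8, so δ = 2.576 + 0.842 = 3.417.
(The second rejection-region term Φ(−δ − z_{α/2}) is negligible and dropped.)
δ = d·√(n/2) ⇒ d = δ/√(n/2) = 3.417/√(269/2) = 0.2947.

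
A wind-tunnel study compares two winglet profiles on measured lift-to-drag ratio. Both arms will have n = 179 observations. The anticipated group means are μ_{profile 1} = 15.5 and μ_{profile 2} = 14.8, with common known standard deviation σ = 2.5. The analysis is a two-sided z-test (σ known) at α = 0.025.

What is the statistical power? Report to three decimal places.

Power ≈ 0.658

Standardized effect: d = |μ_{profile 1} − μ_{profile 2}| / σ = |15.5 − 14.8| / 2.5 = 0.2800
Noncentrality parameter: δ = d·√(n/2) = 0.2800 × √(179/2) = 2.6489
Two-sided α = 0.025 → critical value z_{0.0125} = 2.241.
Power = Φ(δ − 2.241) + Φ(−δ − 2.241) = Φ(0.408) + Φ(-4.890) = 0.6582 + 0.0000 = 0.6582.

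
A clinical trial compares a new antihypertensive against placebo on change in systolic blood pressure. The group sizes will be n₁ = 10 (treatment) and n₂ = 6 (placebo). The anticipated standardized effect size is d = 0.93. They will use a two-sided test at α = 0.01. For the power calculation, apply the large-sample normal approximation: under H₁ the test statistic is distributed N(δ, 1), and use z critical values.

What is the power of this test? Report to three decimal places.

Power ≈ 0.219

Noncentrality parameter: λ = d / √(1/n₁ + 1/n₂) = 0.93 / √(1/10 + 1/6) = 1.8009
Critical value for a two-sided test at α = 0.01: z_{α/2} = 2.576.
Power = Φ(λ − 2.576) + Φ(−λ − 2.576) = Φ(-0.775) + Φ(-4.377) = 0.2192 + 0.0000 = 0.2192.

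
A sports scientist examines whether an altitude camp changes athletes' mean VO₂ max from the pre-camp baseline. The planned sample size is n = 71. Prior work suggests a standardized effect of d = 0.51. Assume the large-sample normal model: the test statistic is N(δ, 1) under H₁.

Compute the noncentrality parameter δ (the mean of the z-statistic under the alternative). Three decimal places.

The noncentrality parameter scales effect size by the design's sample-size factor: δ = d·√n = 0.51 × √71 = 4.2973

δ ≈ 4.297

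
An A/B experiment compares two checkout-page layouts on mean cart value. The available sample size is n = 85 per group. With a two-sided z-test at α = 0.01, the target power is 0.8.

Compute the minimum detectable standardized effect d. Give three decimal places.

Need Φ(δ − 2.576) = 0.8, so δ = 2.576 + 0.842 = 3.417.
(The second rejection-region term Φ(−δ − z_{α/2}) is negligible and dropped.)
δ = d·√(n/2) ⇒ d = δ/√(n/2) = 3.417/√(85/2) = 0.5242.

d ≈ 0.524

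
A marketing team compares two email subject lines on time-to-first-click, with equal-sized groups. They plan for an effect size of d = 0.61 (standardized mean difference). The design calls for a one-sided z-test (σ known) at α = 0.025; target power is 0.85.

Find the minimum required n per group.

n = 49 per group

For power 0.85 need Φ(δ − z_{0.025}) = 0.85, so δ = z_{0.025} + z_{0.15} = 1.960 + 1.036 = 2.996.
δ = d·√(n/2) ⇒ n = 2(δ/d)² = 2 × (2.996 / 0.61)² = 48.26.
Rounding up, n = 49 per group.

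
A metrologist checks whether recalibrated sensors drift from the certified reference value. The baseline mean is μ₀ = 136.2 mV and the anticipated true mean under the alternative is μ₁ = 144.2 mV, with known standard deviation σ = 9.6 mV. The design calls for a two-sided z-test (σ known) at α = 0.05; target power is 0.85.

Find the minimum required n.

Standardized effect: d = |μ₁ − μ₀| / σ = |144.2 − 136.2| / 9.6 = 0.8333
For power 0.85 need Φ(δ − z_{0.025}) = 0.85, so δ = z_{0.025} + z_{0.15} = 1.960 + 1.036 = 2.996.
(Ignoring the negligible lower-tail rejection probability gives the usual closed-form inversion.)
δ = d·√n ⇒ n = (δ/d)² = (2.996 / 0.8333)² = 12.93.
Round up to the next whole unit.

n = 13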